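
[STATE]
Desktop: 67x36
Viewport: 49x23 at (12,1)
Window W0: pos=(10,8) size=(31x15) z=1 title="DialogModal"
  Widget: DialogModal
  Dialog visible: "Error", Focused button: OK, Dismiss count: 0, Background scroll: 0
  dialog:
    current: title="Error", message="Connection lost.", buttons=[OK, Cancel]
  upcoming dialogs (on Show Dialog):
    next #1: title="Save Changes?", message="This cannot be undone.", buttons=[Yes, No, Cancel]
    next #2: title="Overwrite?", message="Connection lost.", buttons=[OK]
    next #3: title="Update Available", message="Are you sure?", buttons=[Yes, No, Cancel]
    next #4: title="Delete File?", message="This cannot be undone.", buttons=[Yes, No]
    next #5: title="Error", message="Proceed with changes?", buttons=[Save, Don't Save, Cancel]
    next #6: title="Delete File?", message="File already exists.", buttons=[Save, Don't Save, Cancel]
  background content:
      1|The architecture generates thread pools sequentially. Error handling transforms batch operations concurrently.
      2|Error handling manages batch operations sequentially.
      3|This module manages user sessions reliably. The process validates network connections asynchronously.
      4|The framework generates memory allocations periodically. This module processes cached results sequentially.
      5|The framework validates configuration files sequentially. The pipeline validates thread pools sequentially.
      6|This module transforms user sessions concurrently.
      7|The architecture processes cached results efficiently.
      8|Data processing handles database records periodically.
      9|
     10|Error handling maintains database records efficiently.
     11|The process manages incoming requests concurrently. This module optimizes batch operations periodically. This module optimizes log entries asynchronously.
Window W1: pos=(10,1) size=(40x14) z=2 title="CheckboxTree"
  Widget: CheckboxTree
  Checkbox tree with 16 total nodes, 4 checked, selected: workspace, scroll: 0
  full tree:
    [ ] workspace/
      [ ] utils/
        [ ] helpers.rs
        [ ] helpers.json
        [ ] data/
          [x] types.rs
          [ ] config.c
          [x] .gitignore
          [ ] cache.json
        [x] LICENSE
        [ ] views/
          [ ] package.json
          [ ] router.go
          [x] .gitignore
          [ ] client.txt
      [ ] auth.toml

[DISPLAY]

━━━━━━━━━━━━━━━━━━━━━━━━━━━━━━━━━━━━━┓           
CheckboxTree                         ┃           
─────────────────────────────────────┨           
[-] workspace/                       ┃           
  [-] utils/                         ┃           
    [ ] helpers.rs                   ┃           
    [ ] helpers.json                 ┃           
    [-] data/                        ┃           
      [x] types.rs                   ┃           
      [ ] config.c                   ┃           
      [x] .gitignore                 ┃           
      [ ] cache.json                 ┃           
    [x] LICENSE                      ┃           
━━━━━━━━━━━━━━━━━━━━━━━━━━━━━━━━━━━━━┛           
he │      Error       │confi┃                    
his│ Connection lost. │ser s┃                    
he │  [OK]  Cancel    │es ca┃                    
ata└──────────────────┘datab┃                    
                            ┃                    
rror handling maintains data┃                    
he process manages incoming ┃                    
━━━━━━━━━━━━━━━━━━━━━━━━━━━━┛                    
                                                 


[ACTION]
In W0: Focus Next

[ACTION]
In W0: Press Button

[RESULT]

━━━━━━━━━━━━━━━━━━━━━━━━━━━━━━━━━━━━━┓           
CheckboxTree                         ┃           
─────────────────────────────────────┨           
[-] workspace/                       ┃           
  [-] utils/                         ┃           
    [ ] helpers.rs                   ┃           
    [ ] helpers.json                 ┃           
    [-] data/                        ┃           
      [x] types.rs                   ┃           
      [ ] config.c                   ┃           
      [x] .gitignore                 ┃           
      [ ] cache.json                 ┃           
    [x] LICENSE                      ┃           
━━━━━━━━━━━━━━━━━━━━━━━━━━━━━━━━━━━━━┛           
he framework validates confi┃                    
his module transforms user s┃                    
he architecture processes ca┃                    
ata processing handles datab┃                    
                            ┃                    
rror handling maintains data┃                    
he process manages incoming ┃                    
━━━━━━━━━━━━━━━━━━━━━━━━━━━━┛                    
                                                 


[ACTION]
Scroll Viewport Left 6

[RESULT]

    ┏━━━━━━━━━━━━━━━━━━━━━━━━━━━━━━━━━━━━━━┓     
    ┃ CheckboxTree                         ┃     
    ┠──────────────────────────────────────┨     
    ┃>[-] workspace/                       ┃     
    ┃   [-] utils/                         ┃     
    ┃     [ ] helpers.rs                   ┃     
    ┃     [ ] helpers.json                 ┃     
    ┃     [-] data/                        ┃     
    ┃       [x] types.rs                   ┃     
    ┃       [ ] config.c                   ┃     
    ┃       [x] .gitignore                 ┃     
    ┃       [ ] cache.json                 ┃     
    ┃     [x] LICENSE                      ┃     
    ┗━━━━━━━━━━━━━━━━━━━━━━━━━━━━━━━━━━━━━━┛     
    ┃The framework validates confi┃              
    ┃This module transforms user s┃              
    ┃The architecture processes ca┃              
    ┃Data processing handles datab┃              
    ┃                             ┃              
    ┃Error handling maintains data┃              
    ┃The process manages incoming ┃              
    ┗━━━━━━━━━━━━━━━━━━━━━━━━━━━━━┛              
                                                 


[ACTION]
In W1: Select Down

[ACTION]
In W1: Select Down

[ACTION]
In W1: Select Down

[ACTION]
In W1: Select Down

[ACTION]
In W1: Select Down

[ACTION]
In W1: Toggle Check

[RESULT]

    ┏━━━━━━━━━━━━━━━━━━━━━━━━━━━━━━━━━━━━━━┓     
    ┃ CheckboxTree                         ┃     
    ┠──────────────────────────────────────┨     
    ┃ [-] workspace/                       ┃     
    ┃   [-] utils/                         ┃     
    ┃     [ ] helpers.rs                   ┃     
    ┃     [ ] helpers.json                 ┃     
    ┃     [-] data/                        ┃     
    ┃>      [ ] types.rs                   ┃     
    ┃       [ ] config.c                   ┃     
    ┃       [x] .gitignore                 ┃     
    ┃       [ ] cache.json                 ┃     
    ┃     [x] LICENSE                      ┃     
    ┗━━━━━━━━━━━━━━━━━━━━━━━━━━━━━━━━━━━━━━┛     
    ┃The framework validates confi┃              
    ┃This module transforms user s┃              
    ┃The architecture processes ca┃              
    ┃Data processing handles datab┃              
    ┃                             ┃              
    ┃Error handling maintains data┃              
    ┃The process manages incoming ┃              
    ┗━━━━━━━━━━━━━━━━━━━━━━━━━━━━━┛              
                                                 


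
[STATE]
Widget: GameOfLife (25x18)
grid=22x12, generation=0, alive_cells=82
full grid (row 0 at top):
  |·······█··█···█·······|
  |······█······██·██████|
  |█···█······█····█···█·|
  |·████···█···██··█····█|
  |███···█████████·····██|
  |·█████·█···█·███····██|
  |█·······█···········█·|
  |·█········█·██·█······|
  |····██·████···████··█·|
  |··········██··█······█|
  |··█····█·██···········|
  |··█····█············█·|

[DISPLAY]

Gen: 0                   
·······█··█···█·······   
······█······██·██████   
█···█······█····█···█·   
·████···█···██··█····█   
███···█████████·····██   
·█████·█···█·███····██   
█·······█···········█·   
·█········█·██·█······   
····██·████···████··█·   
··········██··█······█   
··█····█·██···········   
··█····█············█·   
                         
                         
                         
                         
                         


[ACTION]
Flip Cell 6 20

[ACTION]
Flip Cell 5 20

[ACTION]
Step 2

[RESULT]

Gen: 2                   
·············█·█·····█   
·····················█   
···███··········█·█··█   
·█·██·█··█····██····██   
···█··█··██···██······   
···█·█·····█········██   
···█·█·····█···██·····   
··········██··███·····   
······█·█·█·███·█·····   
·······█···██··█······   
········████··········   
········█·█···········   
                         
                         
                         
                         
                         


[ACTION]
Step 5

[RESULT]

Gen: 7                   
······················   
·······██·············   
······████···████·····   
······█·██···█···█····   
···██··█··███·█···█···   
··█······█·██·█·██····   
··█···········█·█·····   
···██·······█·········   
·····██··█████··█·····   
·····█···██···███·····   
······█·█·············   
·······█··············   
                         
                         
                         
                         
                         


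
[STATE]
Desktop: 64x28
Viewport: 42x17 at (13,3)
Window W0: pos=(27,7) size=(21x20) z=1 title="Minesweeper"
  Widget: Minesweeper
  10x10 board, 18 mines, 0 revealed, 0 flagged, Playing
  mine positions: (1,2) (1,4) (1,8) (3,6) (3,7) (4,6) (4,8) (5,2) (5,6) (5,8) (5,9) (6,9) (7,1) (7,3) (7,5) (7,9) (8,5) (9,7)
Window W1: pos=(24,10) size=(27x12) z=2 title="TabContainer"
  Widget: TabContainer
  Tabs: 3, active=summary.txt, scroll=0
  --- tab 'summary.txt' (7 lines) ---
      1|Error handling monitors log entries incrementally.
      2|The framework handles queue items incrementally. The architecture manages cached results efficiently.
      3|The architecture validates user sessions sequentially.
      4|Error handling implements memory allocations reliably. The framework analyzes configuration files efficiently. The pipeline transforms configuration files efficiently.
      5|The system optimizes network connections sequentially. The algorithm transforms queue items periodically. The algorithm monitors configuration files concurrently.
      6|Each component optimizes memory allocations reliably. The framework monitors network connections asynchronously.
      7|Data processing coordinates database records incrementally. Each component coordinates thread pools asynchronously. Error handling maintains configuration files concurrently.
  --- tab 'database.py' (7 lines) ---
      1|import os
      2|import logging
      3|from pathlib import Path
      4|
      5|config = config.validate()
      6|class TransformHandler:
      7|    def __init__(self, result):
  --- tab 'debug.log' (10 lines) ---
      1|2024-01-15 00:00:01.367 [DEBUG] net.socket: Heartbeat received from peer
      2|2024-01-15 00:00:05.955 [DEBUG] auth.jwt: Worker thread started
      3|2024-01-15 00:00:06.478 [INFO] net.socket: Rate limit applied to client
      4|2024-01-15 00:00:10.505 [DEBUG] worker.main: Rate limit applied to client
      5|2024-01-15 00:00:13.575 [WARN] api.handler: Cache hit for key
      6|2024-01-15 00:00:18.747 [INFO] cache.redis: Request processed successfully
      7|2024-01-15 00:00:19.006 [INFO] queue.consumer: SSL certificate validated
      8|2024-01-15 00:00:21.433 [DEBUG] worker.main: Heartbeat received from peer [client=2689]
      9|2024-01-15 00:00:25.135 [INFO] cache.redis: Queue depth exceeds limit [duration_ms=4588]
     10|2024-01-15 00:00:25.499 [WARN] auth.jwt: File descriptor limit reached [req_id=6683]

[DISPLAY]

                                          
                                          
                                          
                                          
              ┏━━━━━━━━━━━━━━━━━━━┓       
              ┃ Minesweeper       ┃       
              ┠───────────────────┨       
           ┏━━━━━━━━━━━━━━━━━━━━━━━━━┓    
           ┃ TabContainer            ┃    
           ┠─────────────────────────┨    
           ┃[summary.txt]│ database.p┃    
           ┃─────────────────────────┃    
           ┃Error handling monitors l┃    
           ┃The framework handles que┃    
           ┃The architecture validate┃    
           ┃Error handling implements┃    
           ┃The system optimizes netw┃    


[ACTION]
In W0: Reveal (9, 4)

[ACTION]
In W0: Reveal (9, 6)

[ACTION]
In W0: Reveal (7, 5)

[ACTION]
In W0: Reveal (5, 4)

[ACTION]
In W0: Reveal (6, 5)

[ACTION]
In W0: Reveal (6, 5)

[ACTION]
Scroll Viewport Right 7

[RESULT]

                                          
                                          
                                          
                                          
       ┏━━━━━━━━━━━━━━━━━━━┓              
       ┃ Minesweeper       ┃              
       ┠───────────────────┨              
    ┏━━━━━━━━━━━━━━━━━━━━━━━━━┓           
    ┃ TabContainer            ┃           
    ┠─────────────────────────┨           
    ┃[summary.txt]│ database.p┃           
    ┃─────────────────────────┃           
    ┃Error handling monitors l┃           
    ┃The framework handles que┃           
    ┃The architecture validate┃           
    ┃Error handling implements┃           
    ┃The system optimizes netw┃           


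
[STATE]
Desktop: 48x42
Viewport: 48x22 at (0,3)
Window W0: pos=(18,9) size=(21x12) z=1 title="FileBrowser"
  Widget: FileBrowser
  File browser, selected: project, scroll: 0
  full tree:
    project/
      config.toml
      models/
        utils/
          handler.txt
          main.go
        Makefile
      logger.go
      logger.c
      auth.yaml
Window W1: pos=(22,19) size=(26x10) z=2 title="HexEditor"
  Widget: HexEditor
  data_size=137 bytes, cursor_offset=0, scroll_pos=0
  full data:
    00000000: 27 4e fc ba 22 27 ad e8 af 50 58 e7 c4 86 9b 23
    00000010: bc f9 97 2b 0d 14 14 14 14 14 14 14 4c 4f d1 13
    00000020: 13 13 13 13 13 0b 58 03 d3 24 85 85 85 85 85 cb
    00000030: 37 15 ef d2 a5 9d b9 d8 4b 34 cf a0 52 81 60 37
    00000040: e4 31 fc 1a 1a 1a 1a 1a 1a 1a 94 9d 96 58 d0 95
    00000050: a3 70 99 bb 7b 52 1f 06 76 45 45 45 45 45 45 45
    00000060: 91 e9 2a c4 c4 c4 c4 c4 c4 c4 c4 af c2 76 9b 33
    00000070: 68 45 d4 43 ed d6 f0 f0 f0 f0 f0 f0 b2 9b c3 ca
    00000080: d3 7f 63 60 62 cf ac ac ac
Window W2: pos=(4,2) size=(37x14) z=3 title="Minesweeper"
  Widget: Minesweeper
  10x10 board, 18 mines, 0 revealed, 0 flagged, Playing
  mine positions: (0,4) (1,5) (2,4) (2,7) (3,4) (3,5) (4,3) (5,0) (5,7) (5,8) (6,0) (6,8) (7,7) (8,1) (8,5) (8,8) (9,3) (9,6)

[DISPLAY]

    ┃ Minesweeper                       ┃       
    ┠───────────────────────────────────┨       
    ┃■■■■■■■■■■                         ┃       
    ┃■■■■■■■■■■                         ┃       
    ┃■■■■■■■■■■                         ┃       
    ┃■■■■■■■■■■                         ┃       
    ┃■■■■■■■■■■                         ┃       
    ┃■■■■■■■■■■                         ┃       
    ┃■■■■■■■■■■                         ┃       
    ┃■■■■■■■■■■                         ┃       
    ┃■■■■■■■■■■                         ┃       
    ┃■■■■■■■■■■                         ┃       
    ┗━━━━━━━━━━━━━━━━━━━━━━━━━━━━━━━━━━━┛       
                  ┃    logger.c       ┃         
                  ┃    auth.yaml      ┃         
                  ┃                   ┃         
                  ┃   ┏━━━━━━━━━━━━━━━━━━━━━━━━┓
                  ┗━━━┃ HexEditor              ┃
                      ┠────────────────────────┨
                      ┃00000000  27 4e fc ba 22┃
                      ┃00000010  bc f9 97 2b 0d┃
                      ┃00000020  13 13 13 13 13┃


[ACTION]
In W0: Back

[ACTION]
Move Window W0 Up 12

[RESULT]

    ┃ Minesweeper                       ┃       
    ┠───────────────────────────────────┨       
    ┃■■■■■■■■■■                         ┃       
    ┃■■■■■■■■■■                         ┃       
    ┃■■■■■■■■■■                         ┃       
    ┃■■■■■■■■■■                         ┃       
    ┃■■■■■■■■■■                         ┃       
    ┃■■■■■■■■■■                         ┃       
    ┃■■■■■■■■■■                         ┃       
    ┃■■■■■■■■■■                         ┃       
    ┃■■■■■■■■■■                         ┃       
    ┃■■■■■■■■■■                         ┃       
    ┗━━━━━━━━━━━━━━━━━━━━━━━━━━━━━━━━━━━┛       
                                                
                                                
                                                
                      ┏━━━━━━━━━━━━━━━━━━━━━━━━┓
                      ┃ HexEditor              ┃
                      ┠────────────────────────┨
                      ┃00000000  27 4e fc ba 22┃
                      ┃00000010  bc f9 97 2b 0d┃
                      ┃00000020  13 13 13 13 13┃


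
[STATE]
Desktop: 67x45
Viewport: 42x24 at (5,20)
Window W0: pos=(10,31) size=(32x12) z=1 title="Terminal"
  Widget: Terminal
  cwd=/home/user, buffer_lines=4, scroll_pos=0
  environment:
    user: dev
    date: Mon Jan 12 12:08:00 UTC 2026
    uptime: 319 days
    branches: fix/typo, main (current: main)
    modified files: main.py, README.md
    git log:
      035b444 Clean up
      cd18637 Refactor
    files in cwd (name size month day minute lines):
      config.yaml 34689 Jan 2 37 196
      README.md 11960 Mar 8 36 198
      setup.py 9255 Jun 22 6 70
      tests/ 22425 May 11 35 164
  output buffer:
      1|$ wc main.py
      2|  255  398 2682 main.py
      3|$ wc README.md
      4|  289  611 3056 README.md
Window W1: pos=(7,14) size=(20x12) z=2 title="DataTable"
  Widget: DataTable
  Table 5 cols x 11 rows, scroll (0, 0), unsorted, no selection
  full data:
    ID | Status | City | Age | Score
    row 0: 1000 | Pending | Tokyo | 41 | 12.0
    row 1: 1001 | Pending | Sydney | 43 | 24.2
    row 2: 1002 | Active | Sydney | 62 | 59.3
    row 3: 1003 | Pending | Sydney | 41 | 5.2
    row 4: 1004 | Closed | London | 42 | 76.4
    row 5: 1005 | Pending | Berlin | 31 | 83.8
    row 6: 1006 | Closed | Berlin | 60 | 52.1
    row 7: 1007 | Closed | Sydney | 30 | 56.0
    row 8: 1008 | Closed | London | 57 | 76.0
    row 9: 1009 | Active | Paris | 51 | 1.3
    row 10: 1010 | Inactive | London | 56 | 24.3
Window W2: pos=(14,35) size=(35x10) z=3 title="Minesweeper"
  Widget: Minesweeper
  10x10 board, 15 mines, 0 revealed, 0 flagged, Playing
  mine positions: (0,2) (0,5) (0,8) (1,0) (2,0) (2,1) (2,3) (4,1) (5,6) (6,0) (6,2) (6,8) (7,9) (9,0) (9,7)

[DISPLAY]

  ┃1001│Pending │Sydn┃                    
  ┃1002│Active  │Sydn┃                    
  ┃1003│Pending │Sydn┃                    
  ┃1004│Closed  │Lond┃                    
  ┃1005│Pending │Berl┃                    
  ┗━━━━━━━━━━━━━━━━━━┛                    
                                          
                                          
                                          
                                          
                                          
     ┏━━━━━━━━━━━━━━━━━━━━━━━━━━━━━━┓     
     ┃ Terminal                     ┃     
     ┠──────────────────────────────┨     
     ┃$ wc main.py                  ┃     
     ┃  2┏━━━━━━━━━━━━━━━━━━━━━━━━━━━━━━━━
     ┃$ w┃ Minesweeper                    
     ┃  2┠────────────────────────────────
     ┃$ █┃■■■■■■■■■■                      
     ┃   ┃■■■■■■■■■■                      
     ┃   ┃■■■■■■■■■■                      
     ┃   ┃■■■■■■■■■■                      
     ┗━━━┃■■■■■■■■■■                      
         ┃■■■■■■■■■■                      


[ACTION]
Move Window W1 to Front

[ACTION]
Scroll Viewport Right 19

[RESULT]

dn┃                                       
dn┃                                       
dn┃                                       
nd┃                                       
rl┃                                       
━━┛                                       
                                          
                                          
                                          
                                          
                                          
━━━━━━━━━━━━━━━━━┓                        
                 ┃                        
─────────────────┨                        
                 ┃                        
━━━━━━━━━━━━━━━━━━━━━━━━┓                 
per                     ┃                 
────────────────────────┨                 
■                       ┃                 
■                       ┃                 
■                       ┃                 
■                       ┃                 
■                       ┃                 
■                       ┃                 


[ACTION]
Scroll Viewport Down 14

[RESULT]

dn┃                                       
dn┃                                       
nd┃                                       
rl┃                                       
━━┛                                       
                                          
                                          
                                          
                                          
                                          
━━━━━━━━━━━━━━━━━┓                        
                 ┃                        
─────────────────┨                        
                 ┃                        
━━━━━━━━━━━━━━━━━━━━━━━━┓                 
per                     ┃                 
────────────────────────┨                 
■                       ┃                 
■                       ┃                 
■                       ┃                 
■                       ┃                 
■                       ┃                 
■                       ┃                 
━━━━━━━━━━━━━━━━━━━━━━━━┛                 


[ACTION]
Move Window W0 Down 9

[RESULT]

dn┃                                       
dn┃                                       
nd┃                                       
rl┃                                       
━━┛                                       
                                          
                                          
                                          
                                          
                                          
                                          
                                          
━━━━━━━━━━━━━━━━━┓                        
                 ┃                        
━━━━━━━━━━━━━━━━━━━━━━━━┓                 
per                     ┃                 
────────────────────────┨                 
■                       ┃                 
■                       ┃                 
■                       ┃                 
■                       ┃                 
■                       ┃                 
■                       ┃                 
━━━━━━━━━━━━━━━━━━━━━━━━┛                 


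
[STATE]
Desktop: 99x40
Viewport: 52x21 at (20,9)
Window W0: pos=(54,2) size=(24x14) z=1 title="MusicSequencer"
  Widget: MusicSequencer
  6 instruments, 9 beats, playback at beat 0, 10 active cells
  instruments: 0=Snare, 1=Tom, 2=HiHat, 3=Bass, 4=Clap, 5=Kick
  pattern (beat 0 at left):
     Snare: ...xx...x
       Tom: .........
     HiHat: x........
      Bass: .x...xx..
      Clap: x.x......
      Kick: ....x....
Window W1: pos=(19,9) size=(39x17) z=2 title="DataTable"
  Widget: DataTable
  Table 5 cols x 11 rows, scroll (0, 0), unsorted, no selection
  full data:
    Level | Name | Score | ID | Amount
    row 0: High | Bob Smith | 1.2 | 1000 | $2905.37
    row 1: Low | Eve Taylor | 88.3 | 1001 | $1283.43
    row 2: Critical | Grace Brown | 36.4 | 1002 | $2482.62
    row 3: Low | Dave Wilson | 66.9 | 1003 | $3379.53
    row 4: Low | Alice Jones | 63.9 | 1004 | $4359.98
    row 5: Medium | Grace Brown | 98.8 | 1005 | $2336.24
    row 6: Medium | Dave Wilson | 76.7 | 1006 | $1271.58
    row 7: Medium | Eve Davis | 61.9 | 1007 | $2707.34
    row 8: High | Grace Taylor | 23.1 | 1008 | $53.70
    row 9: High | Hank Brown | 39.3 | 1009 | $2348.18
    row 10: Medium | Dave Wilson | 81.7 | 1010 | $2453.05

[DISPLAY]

━━━━━━━━━━━━━━━━━━━━━━━━━━━━━━━━━━━━━┓ass·█···██··  
 DataTable                           ┃lap█·█······  
─────────────────────────────────────┨ick····█····  
Level   │Name        │Score│ID  │Amou┃              
────────┼────────────┼─────┼────┼────┃              
High    │Bob Smith   │1.2  │1000│$290┃              
Low     │Eve Taylor  │88.3 │1001│$128┃━━━━━━━━━━━━━━
Critical│Grace Brown │36.4 │1002│$248┃              
Low     │Dave Wilson │66.9 │1003│$337┃              
Low     │Alice Jones │63.9 │1004│$435┃              
Medium  │Grace Brown │98.8 │1005│$233┃              
Medium  │Dave Wilson │76.7 │1006│$127┃              
Medium  │Eve Davis   │61.9 │1007│$270┃              
High    │Grace Taylor│23.1 │1008│$53.┃              
High    │Hank Brown  │39.3 │1009│$234┃              
Medium  │Dave Wilson │81.7 │1010│$245┃              
━━━━━━━━━━━━━━━━━━━━━━━━━━━━━━━━━━━━━┛              
                                                    
                                                    
                                                    
                                                    


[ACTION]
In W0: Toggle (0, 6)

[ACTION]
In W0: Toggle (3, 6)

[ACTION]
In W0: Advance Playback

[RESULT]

━━━━━━━━━━━━━━━━━━━━━━━━━━━━━━━━━━━━━┓ass·█···█···  
 DataTable                           ┃lap█·█······  
─────────────────────────────────────┨ick····█····  
Level   │Name        │Score│ID  │Amou┃              
────────┼────────────┼─────┼────┼────┃              
High    │Bob Smith   │1.2  │1000│$290┃              
Low     │Eve Taylor  │88.3 │1001│$128┃━━━━━━━━━━━━━━
Critical│Grace Brown │36.4 │1002│$248┃              
Low     │Dave Wilson │66.9 │1003│$337┃              
Low     │Alice Jones │63.9 │1004│$435┃              
Medium  │Grace Brown │98.8 │1005│$233┃              
Medium  │Dave Wilson │76.7 │1006│$127┃              
Medium  │Eve Davis   │61.9 │1007│$270┃              
High    │Grace Taylor│23.1 │1008│$53.┃              
High    │Hank Brown  │39.3 │1009│$234┃              
Medium  │Dave Wilson │81.7 │1010│$245┃              
━━━━━━━━━━━━━━━━━━━━━━━━━━━━━━━━━━━━━┛              
                                                    
                                                    
                                                    
                                                    


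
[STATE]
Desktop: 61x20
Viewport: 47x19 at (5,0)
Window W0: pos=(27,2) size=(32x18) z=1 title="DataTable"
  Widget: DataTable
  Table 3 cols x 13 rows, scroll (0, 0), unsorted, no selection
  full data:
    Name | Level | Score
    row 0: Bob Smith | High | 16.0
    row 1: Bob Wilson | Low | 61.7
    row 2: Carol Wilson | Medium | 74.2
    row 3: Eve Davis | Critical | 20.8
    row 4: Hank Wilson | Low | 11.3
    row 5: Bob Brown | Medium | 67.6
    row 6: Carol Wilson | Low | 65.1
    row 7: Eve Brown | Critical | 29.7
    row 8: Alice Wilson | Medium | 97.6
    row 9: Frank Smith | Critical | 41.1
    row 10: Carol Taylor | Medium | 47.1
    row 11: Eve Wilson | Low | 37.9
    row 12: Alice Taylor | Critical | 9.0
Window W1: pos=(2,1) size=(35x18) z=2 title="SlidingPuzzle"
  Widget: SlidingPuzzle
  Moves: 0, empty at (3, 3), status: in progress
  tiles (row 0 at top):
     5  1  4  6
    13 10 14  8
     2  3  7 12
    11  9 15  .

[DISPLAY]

                                               
━━━━━━━━━━━━━━━━━━━━━━━━━━━━━━━┓               
lidingPuzzle                   ┃━━━━━━━━━━━━━━━
───────────────────────────────┨e              
───┬────┬────┬────┐            ┃───────────────
 5 │  1 │  4 │  6 │            ┃   │Level   │Sc
───┼────┼────┼────┤            ┃───┼────────┼──
13 │ 10 │ 14 │  8 │            ┃   │High    │16
───┼────┼────┼────┤            ┃n  │Low     │61
 2 │  3 │  7 │ 12 │            ┃son│Medium  │74
───┼────┼────┼────┤            ┃   │Critical│20
11 │  9 │ 15 │    │            ┃on │Low     │11
───┴────┴────┴────┘            ┃   │Medium  │67
ves: 0                         ┃son│Low     │65
                               ┃   │Critical│29
                               ┃son│Medium  │97
                               ┃th │Critical│41
                               ┃lor│Medium  │47
━━━━━━━━━━━━━━━━━━━━━━━━━━━━━━━┛n  │Low     │37


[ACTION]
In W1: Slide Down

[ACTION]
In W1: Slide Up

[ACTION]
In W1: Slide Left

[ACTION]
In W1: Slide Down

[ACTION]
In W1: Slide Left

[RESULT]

                                               
━━━━━━━━━━━━━━━━━━━━━━━━━━━━━━━┓               
lidingPuzzle                   ┃━━━━━━━━━━━━━━━
───────────────────────────────┨e              
───┬────┬────┬────┐            ┃───────────────
 5 │  1 │  4 │  6 │            ┃   │Level   │Sc
───┼────┼────┼────┤            ┃───┼────────┼──
13 │ 10 │ 14 │  8 │            ┃   │High    │16
───┼────┼────┼────┤            ┃n  │Low     │61
 2 │  3 │  7 │    │            ┃son│Medium  │74
───┼────┼────┼────┤            ┃   │Critical│20
11 │  9 │ 15 │ 12 │            ┃on │Low     │11
───┴────┴────┴────┘            ┃   │Medium  │67
ves: 3                         ┃son│Low     │65
                               ┃   │Critical│29
                               ┃son│Medium  │97
                               ┃th │Critical│41
                               ┃lor│Medium  │47
━━━━━━━━━━━━━━━━━━━━━━━━━━━━━━━┛n  │Low     │37


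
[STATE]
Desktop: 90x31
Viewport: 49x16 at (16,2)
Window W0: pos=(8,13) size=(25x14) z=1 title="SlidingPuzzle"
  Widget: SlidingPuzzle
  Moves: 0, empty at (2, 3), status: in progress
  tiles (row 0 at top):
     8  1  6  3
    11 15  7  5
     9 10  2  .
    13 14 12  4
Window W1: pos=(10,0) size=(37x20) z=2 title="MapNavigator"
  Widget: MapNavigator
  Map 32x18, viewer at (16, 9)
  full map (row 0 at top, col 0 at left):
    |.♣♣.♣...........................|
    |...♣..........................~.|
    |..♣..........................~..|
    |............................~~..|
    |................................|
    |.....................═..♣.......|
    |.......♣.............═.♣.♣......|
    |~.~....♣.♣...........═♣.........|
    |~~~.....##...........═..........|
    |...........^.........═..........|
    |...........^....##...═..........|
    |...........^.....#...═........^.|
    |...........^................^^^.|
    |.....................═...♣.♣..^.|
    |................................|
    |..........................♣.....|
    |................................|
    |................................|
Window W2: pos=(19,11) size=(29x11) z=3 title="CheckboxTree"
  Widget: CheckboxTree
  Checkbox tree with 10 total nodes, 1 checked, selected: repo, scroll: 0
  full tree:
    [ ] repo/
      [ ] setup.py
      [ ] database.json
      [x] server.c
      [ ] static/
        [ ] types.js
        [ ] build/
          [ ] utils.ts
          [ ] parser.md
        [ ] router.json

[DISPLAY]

──────────────────────────────┨                  
..........................~.  ┃                  
.........................~..  ┃                  
........................~~..  ┃                  
............................  ┃                  
.................═..♣.......  ┃                  
...♣.............═.♣.♣......  ┃                  
...♣.♣...........═♣.........  ┃                  
....##...........═..........  ┃                  
...┏━━━━━━━━━━━━━━━━━━━━━━━━━━━┓                 
...┃ CheckboxTree              ┃                 
...┠───────────────────────────┨                 
...┃>[-] repo/                 ┃                 
...┃   [ ] setup.py            ┃                 
...┃   [ ] database.json       ┃                 
...┃   [x] server.c            ┃                 


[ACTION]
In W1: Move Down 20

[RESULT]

──────────────────────────────┨                  
.......^.........═..........  ┃                  
.......^....##...═..........  ┃                  
.......^.....#...═........^.  ┃                  
.......^................^^^.  ┃                  
.................═...♣.♣..^.  ┃                  
............................  ┃                  
......................♣.....  ┃                  
............................  ┃                  
...┏━━━━━━━━━━━━━━━━━━━━━━━━━━━┓                 
   ┃ CheckboxTree              ┃                 
   ┠───────────────────────────┨                 
   ┃>[-] repo/                 ┃                 
   ┃   [ ] setup.py            ┃                 
   ┃   [ ] database.json       ┃                 
   ┃   [x] server.c            ┃                 


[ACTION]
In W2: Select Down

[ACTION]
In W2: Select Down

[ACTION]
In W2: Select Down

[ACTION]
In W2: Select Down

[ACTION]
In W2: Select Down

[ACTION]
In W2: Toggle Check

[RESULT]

──────────────────────────────┨                  
.......^.........═..........  ┃                  
.......^....##...═..........  ┃                  
.......^.....#...═........^.  ┃                  
.......^................^^^.  ┃                  
.................═...♣.♣..^.  ┃                  
............................  ┃                  
......................♣.....  ┃                  
............................  ┃                  
...┏━━━━━━━━━━━━━━━━━━━━━━━━━━━┓                 
   ┃ CheckboxTree              ┃                 
   ┠───────────────────────────┨                 
   ┃ [-] repo/                 ┃                 
   ┃   [ ] setup.py            ┃                 
   ┃   [ ] database.json       ┃                 
   ┃   [x] server.c            ┃                 
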